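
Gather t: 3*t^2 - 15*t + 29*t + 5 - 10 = 3*t^2 + 14*t - 5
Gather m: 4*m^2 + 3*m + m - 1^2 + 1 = 4*m^2 + 4*m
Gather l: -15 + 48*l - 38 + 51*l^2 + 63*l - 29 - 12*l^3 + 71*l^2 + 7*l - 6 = -12*l^3 + 122*l^2 + 118*l - 88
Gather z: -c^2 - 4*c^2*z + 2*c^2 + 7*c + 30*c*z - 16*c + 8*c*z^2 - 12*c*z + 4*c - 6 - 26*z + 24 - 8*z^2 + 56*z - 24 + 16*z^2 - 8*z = c^2 - 5*c + z^2*(8*c + 8) + z*(-4*c^2 + 18*c + 22) - 6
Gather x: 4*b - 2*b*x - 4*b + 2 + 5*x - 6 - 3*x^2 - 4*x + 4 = -3*x^2 + x*(1 - 2*b)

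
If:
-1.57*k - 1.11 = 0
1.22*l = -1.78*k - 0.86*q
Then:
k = -0.71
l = 1.03153388326198 - 0.704918032786885*q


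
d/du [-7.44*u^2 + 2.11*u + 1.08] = 2.11 - 14.88*u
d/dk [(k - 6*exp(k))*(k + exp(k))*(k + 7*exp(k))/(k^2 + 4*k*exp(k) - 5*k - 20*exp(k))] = (-(k - 6*exp(k))*(k + exp(k))*(k + 7*exp(k))*(4*k*exp(k) + 2*k - 16*exp(k) - 5) + ((k - 6*exp(k))*(k + exp(k))*(7*exp(k) + 1) + (k - 6*exp(k))*(k + 7*exp(k))*(exp(k) + 1) - (k + exp(k))*(k + 7*exp(k))*(6*exp(k) - 1))*(k^2 + 4*k*exp(k) - 5*k - 20*exp(k)))/(k^2 + 4*k*exp(k) - 5*k - 20*exp(k))^2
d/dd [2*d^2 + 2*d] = 4*d + 2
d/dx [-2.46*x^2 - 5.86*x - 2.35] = -4.92*x - 5.86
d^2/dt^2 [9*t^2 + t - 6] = 18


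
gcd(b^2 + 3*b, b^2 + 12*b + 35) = 1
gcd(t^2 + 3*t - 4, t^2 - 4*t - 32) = t + 4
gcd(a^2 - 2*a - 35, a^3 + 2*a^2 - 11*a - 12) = 1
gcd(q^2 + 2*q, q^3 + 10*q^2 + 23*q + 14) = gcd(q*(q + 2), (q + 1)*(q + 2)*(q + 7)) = q + 2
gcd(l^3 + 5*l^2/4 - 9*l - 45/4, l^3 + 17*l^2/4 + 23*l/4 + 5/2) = l + 5/4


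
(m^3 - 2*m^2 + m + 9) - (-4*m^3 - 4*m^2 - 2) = 5*m^3 + 2*m^2 + m + 11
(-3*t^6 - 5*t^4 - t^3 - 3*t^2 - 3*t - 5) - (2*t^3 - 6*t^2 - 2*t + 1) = -3*t^6 - 5*t^4 - 3*t^3 + 3*t^2 - t - 6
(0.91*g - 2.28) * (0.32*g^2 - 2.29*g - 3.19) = 0.2912*g^3 - 2.8135*g^2 + 2.3183*g + 7.2732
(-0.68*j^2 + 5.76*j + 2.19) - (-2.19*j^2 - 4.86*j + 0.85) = 1.51*j^2 + 10.62*j + 1.34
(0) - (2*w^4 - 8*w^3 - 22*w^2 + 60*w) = -2*w^4 + 8*w^3 + 22*w^2 - 60*w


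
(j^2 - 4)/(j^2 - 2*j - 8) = (j - 2)/(j - 4)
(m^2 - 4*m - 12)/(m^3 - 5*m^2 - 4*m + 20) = (m - 6)/(m^2 - 7*m + 10)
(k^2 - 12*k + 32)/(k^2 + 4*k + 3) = (k^2 - 12*k + 32)/(k^2 + 4*k + 3)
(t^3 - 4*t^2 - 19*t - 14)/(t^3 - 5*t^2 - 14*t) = (t + 1)/t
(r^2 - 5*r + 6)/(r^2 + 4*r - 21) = (r - 2)/(r + 7)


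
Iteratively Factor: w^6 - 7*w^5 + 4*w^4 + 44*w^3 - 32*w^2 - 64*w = (w)*(w^5 - 7*w^4 + 4*w^3 + 44*w^2 - 32*w - 64) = w*(w + 1)*(w^4 - 8*w^3 + 12*w^2 + 32*w - 64) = w*(w - 4)*(w + 1)*(w^3 - 4*w^2 - 4*w + 16) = w*(w - 4)*(w + 1)*(w + 2)*(w^2 - 6*w + 8) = w*(w - 4)^2*(w + 1)*(w + 2)*(w - 2)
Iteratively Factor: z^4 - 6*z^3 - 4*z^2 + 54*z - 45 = (z - 5)*(z^3 - z^2 - 9*z + 9) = (z - 5)*(z + 3)*(z^2 - 4*z + 3) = (z - 5)*(z - 1)*(z + 3)*(z - 3)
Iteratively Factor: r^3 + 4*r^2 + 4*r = (r + 2)*(r^2 + 2*r) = (r + 2)^2*(r)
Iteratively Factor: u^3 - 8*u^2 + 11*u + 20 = (u - 4)*(u^2 - 4*u - 5) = (u - 4)*(u + 1)*(u - 5)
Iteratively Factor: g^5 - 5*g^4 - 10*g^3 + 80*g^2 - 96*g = (g + 4)*(g^4 - 9*g^3 + 26*g^2 - 24*g) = (g - 4)*(g + 4)*(g^3 - 5*g^2 + 6*g) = (g - 4)*(g - 2)*(g + 4)*(g^2 - 3*g) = (g - 4)*(g - 3)*(g - 2)*(g + 4)*(g)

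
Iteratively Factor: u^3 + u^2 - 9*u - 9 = (u + 1)*(u^2 - 9) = (u - 3)*(u + 1)*(u + 3)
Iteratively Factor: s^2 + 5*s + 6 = (s + 3)*(s + 2)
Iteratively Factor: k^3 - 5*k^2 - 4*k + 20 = (k + 2)*(k^2 - 7*k + 10) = (k - 5)*(k + 2)*(k - 2)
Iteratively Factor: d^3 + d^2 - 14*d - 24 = (d + 3)*(d^2 - 2*d - 8) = (d - 4)*(d + 3)*(d + 2)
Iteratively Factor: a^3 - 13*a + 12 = (a + 4)*(a^2 - 4*a + 3) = (a - 1)*(a + 4)*(a - 3)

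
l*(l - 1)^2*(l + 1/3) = l^4 - 5*l^3/3 + l^2/3 + l/3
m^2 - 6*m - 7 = (m - 7)*(m + 1)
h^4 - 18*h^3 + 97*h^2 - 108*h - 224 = (h - 8)*(h - 7)*(h - 4)*(h + 1)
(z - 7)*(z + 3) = z^2 - 4*z - 21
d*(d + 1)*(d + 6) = d^3 + 7*d^2 + 6*d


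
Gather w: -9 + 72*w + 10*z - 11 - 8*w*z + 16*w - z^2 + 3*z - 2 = w*(88 - 8*z) - z^2 + 13*z - 22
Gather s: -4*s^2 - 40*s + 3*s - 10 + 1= -4*s^2 - 37*s - 9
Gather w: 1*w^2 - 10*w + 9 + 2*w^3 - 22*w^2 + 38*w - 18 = 2*w^3 - 21*w^2 + 28*w - 9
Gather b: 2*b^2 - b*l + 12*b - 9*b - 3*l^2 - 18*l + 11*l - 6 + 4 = 2*b^2 + b*(3 - l) - 3*l^2 - 7*l - 2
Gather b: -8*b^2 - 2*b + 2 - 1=-8*b^2 - 2*b + 1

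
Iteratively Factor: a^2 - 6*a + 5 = (a - 5)*(a - 1)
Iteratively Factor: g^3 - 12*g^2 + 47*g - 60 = (g - 5)*(g^2 - 7*g + 12) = (g - 5)*(g - 4)*(g - 3)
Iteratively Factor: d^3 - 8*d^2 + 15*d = (d - 3)*(d^2 - 5*d) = d*(d - 3)*(d - 5)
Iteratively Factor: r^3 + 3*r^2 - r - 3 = (r - 1)*(r^2 + 4*r + 3) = (r - 1)*(r + 3)*(r + 1)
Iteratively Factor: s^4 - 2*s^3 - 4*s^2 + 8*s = (s)*(s^3 - 2*s^2 - 4*s + 8) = s*(s - 2)*(s^2 - 4) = s*(s - 2)^2*(s + 2)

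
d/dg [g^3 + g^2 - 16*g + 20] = 3*g^2 + 2*g - 16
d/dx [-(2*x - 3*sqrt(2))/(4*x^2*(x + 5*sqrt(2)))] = (x^2 + sqrt(2)*x/4 - 15)/(x^3*(x^2 + 10*sqrt(2)*x + 50))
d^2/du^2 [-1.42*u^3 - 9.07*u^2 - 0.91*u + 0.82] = -8.52*u - 18.14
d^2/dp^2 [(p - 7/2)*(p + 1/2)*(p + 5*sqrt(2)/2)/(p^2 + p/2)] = -35*sqrt(2)/(2*p^3)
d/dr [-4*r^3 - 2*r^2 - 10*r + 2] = -12*r^2 - 4*r - 10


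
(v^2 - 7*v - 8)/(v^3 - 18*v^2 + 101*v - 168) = (v + 1)/(v^2 - 10*v + 21)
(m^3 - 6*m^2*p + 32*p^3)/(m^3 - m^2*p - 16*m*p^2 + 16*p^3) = (-m^2 + 2*m*p + 8*p^2)/(-m^2 - 3*m*p + 4*p^2)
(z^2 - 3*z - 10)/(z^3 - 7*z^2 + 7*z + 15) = (z + 2)/(z^2 - 2*z - 3)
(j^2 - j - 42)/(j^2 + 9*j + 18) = (j - 7)/(j + 3)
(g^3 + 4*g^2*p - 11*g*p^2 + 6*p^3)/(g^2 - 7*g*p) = (g^3 + 4*g^2*p - 11*g*p^2 + 6*p^3)/(g*(g - 7*p))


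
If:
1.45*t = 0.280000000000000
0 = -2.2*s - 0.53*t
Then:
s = -0.05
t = 0.19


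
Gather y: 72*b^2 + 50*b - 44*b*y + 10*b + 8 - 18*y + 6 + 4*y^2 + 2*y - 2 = 72*b^2 + 60*b + 4*y^2 + y*(-44*b - 16) + 12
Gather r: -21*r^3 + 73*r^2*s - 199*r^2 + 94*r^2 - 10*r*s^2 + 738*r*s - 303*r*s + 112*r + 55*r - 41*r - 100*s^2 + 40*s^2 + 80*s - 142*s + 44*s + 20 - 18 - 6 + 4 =-21*r^3 + r^2*(73*s - 105) + r*(-10*s^2 + 435*s + 126) - 60*s^2 - 18*s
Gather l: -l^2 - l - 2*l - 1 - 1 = -l^2 - 3*l - 2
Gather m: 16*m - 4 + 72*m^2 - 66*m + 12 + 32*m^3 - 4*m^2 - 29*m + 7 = 32*m^3 + 68*m^2 - 79*m + 15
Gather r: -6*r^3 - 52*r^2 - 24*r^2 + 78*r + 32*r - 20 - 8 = -6*r^3 - 76*r^2 + 110*r - 28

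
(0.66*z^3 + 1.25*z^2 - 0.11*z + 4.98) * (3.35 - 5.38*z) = -3.5508*z^4 - 4.514*z^3 + 4.7793*z^2 - 27.1609*z + 16.683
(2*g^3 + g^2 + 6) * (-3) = -6*g^3 - 3*g^2 - 18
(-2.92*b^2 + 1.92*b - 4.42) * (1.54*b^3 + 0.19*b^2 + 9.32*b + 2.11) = -4.4968*b^5 + 2.402*b^4 - 33.6564*b^3 + 10.8934*b^2 - 37.1432*b - 9.3262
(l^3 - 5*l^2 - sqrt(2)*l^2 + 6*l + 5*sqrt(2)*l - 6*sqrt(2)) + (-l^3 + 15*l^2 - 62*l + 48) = -sqrt(2)*l^2 + 10*l^2 - 56*l + 5*sqrt(2)*l - 6*sqrt(2) + 48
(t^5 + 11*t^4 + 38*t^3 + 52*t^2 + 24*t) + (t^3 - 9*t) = t^5 + 11*t^4 + 39*t^3 + 52*t^2 + 15*t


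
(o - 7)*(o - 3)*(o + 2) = o^3 - 8*o^2 + o + 42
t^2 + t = t*(t + 1)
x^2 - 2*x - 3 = (x - 3)*(x + 1)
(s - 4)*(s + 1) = s^2 - 3*s - 4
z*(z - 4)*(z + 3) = z^3 - z^2 - 12*z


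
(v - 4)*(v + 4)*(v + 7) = v^3 + 7*v^2 - 16*v - 112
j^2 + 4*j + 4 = (j + 2)^2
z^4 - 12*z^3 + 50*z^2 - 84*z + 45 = (z - 5)*(z - 3)^2*(z - 1)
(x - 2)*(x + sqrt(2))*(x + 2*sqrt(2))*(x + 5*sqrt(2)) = x^4 - 2*x^3 + 8*sqrt(2)*x^3 - 16*sqrt(2)*x^2 + 34*x^2 - 68*x + 20*sqrt(2)*x - 40*sqrt(2)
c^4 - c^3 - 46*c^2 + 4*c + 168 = (c - 7)*(c - 2)*(c + 2)*(c + 6)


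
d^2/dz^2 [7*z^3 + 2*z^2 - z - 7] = 42*z + 4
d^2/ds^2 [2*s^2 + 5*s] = 4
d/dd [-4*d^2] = -8*d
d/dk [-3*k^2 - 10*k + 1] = -6*k - 10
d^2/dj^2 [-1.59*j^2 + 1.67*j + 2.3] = -3.18000000000000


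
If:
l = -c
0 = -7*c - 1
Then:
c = -1/7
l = 1/7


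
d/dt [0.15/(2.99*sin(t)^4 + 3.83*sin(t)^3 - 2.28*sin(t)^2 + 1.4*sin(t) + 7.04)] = (-1.794*sin(t)^3 - 1.7235*sin(t)^2 + 0.684*sin(t) - 0.21)*cos(t)/(2.99*sin(t)^4 + 3.83*sin(t)^3 - 2.28*sin(t)^2 + 1.4*sin(t) + 7.04)^2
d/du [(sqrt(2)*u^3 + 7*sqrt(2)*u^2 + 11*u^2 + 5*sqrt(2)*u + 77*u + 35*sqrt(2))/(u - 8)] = (2*sqrt(2)*u^3 - 17*sqrt(2)*u^2 + 11*u^2 - 176*u - 112*sqrt(2)*u - 616 - 75*sqrt(2))/(u^2 - 16*u + 64)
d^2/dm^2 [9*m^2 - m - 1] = 18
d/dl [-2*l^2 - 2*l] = -4*l - 2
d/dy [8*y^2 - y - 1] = 16*y - 1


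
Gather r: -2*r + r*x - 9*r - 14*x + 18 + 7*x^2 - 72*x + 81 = r*(x - 11) + 7*x^2 - 86*x + 99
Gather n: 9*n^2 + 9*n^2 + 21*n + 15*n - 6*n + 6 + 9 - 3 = 18*n^2 + 30*n + 12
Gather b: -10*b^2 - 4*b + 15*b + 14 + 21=-10*b^2 + 11*b + 35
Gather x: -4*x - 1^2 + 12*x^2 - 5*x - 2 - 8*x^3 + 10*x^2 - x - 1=-8*x^3 + 22*x^2 - 10*x - 4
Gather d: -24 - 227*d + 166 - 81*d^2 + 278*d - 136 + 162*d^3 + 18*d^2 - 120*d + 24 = 162*d^3 - 63*d^2 - 69*d + 30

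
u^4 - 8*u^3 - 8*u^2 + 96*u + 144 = (u - 6)^2*(u + 2)^2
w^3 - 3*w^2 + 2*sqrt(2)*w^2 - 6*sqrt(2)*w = w*(w - 3)*(w + 2*sqrt(2))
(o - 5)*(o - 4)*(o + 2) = o^3 - 7*o^2 + 2*o + 40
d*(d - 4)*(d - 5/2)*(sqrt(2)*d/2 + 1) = sqrt(2)*d^4/2 - 13*sqrt(2)*d^3/4 + d^3 - 13*d^2/2 + 5*sqrt(2)*d^2 + 10*d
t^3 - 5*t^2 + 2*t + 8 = (t - 4)*(t - 2)*(t + 1)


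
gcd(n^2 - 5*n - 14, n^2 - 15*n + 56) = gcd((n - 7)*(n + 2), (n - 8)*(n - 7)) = n - 7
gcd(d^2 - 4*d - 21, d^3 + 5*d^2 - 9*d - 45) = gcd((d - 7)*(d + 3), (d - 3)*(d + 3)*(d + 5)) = d + 3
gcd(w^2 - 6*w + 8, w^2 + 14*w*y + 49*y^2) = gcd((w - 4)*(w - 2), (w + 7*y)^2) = 1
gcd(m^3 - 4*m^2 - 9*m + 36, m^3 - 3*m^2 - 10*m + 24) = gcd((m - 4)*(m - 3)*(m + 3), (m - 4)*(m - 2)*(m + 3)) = m^2 - m - 12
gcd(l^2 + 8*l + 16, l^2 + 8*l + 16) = l^2 + 8*l + 16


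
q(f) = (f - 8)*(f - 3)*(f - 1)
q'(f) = (f - 8)*(f - 3) + (f - 8)*(f - 1) + (f - 3)*(f - 1)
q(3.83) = -9.79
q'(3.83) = -12.91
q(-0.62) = -50.55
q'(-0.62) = 51.03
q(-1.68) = -121.41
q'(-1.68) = 83.79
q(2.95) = 0.49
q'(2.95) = -9.69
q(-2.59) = -212.52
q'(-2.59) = 117.28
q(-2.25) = -174.89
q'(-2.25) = 104.19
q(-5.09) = -644.92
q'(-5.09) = 234.88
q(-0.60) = -49.54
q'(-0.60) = 50.48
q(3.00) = 0.00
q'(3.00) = -10.00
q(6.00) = -30.00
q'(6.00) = -1.00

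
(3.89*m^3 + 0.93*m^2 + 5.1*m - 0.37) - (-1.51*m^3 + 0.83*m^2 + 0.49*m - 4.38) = 5.4*m^3 + 0.1*m^2 + 4.61*m + 4.01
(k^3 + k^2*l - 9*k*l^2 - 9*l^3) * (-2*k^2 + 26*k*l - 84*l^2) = -2*k^5 + 24*k^4*l - 40*k^3*l^2 - 300*k^2*l^3 + 522*k*l^4 + 756*l^5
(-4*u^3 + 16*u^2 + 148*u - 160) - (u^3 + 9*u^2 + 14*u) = -5*u^3 + 7*u^2 + 134*u - 160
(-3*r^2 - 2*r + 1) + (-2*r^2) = -5*r^2 - 2*r + 1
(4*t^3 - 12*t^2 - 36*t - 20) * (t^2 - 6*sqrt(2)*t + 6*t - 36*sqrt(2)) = 4*t^5 - 24*sqrt(2)*t^4 + 12*t^4 - 108*t^3 - 72*sqrt(2)*t^3 - 236*t^2 + 648*sqrt(2)*t^2 - 120*t + 1416*sqrt(2)*t + 720*sqrt(2)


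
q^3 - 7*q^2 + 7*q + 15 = (q - 5)*(q - 3)*(q + 1)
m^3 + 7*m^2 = m^2*(m + 7)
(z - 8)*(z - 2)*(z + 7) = z^3 - 3*z^2 - 54*z + 112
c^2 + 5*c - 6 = (c - 1)*(c + 6)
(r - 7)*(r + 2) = r^2 - 5*r - 14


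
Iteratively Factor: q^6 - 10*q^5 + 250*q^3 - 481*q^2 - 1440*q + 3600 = (q - 4)*(q^5 - 6*q^4 - 24*q^3 + 154*q^2 + 135*q - 900) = (q - 4)*(q + 4)*(q^4 - 10*q^3 + 16*q^2 + 90*q - 225) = (q - 5)*(q - 4)*(q + 4)*(q^3 - 5*q^2 - 9*q + 45) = (q - 5)^2*(q - 4)*(q + 4)*(q^2 - 9) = (q - 5)^2*(q - 4)*(q - 3)*(q + 4)*(q + 3)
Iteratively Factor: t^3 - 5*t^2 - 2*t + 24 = (t - 3)*(t^2 - 2*t - 8) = (t - 3)*(t + 2)*(t - 4)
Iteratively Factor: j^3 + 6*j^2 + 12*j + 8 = (j + 2)*(j^2 + 4*j + 4) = (j + 2)^2*(j + 2)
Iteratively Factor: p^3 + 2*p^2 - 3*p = (p + 3)*(p^2 - p) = p*(p + 3)*(p - 1)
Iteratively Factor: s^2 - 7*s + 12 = (s - 3)*(s - 4)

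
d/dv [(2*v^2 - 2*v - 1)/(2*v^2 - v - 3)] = (2*v^2 - 8*v + 5)/(4*v^4 - 4*v^3 - 11*v^2 + 6*v + 9)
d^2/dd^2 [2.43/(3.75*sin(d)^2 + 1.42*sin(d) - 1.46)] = (-136.6875*sin(d)^4 - 38.81925*sin(d)^3 + 146.914398*sin(d)^2 + 72.600624*sin(d) + 36.408204)/(3.75*sin(d)^2 + 1.42*sin(d) - 1.46)^3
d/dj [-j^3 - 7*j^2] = j*(-3*j - 14)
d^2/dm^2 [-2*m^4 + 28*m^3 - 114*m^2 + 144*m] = -24*m^2 + 168*m - 228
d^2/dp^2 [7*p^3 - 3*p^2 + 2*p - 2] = 42*p - 6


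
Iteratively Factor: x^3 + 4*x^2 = (x)*(x^2 + 4*x) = x^2*(x + 4)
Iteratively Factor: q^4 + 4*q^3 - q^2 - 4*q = (q + 4)*(q^3 - q) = q*(q + 4)*(q^2 - 1) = q*(q - 1)*(q + 4)*(q + 1)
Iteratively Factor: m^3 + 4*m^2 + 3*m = (m + 3)*(m^2 + m) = m*(m + 3)*(m + 1)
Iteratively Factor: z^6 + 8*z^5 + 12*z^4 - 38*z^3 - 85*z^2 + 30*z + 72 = (z + 3)*(z^5 + 5*z^4 - 3*z^3 - 29*z^2 + 2*z + 24) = (z + 3)^2*(z^4 + 2*z^3 - 9*z^2 - 2*z + 8) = (z + 3)^2*(z + 4)*(z^3 - 2*z^2 - z + 2) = (z - 1)*(z + 3)^2*(z + 4)*(z^2 - z - 2) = (z - 1)*(z + 1)*(z + 3)^2*(z + 4)*(z - 2)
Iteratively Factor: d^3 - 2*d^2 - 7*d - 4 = (d + 1)*(d^2 - 3*d - 4) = (d + 1)^2*(d - 4)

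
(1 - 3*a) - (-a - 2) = 3 - 2*a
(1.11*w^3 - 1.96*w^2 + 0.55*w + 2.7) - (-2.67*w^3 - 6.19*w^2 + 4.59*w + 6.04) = 3.78*w^3 + 4.23*w^2 - 4.04*w - 3.34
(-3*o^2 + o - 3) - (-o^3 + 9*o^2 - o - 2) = o^3 - 12*o^2 + 2*o - 1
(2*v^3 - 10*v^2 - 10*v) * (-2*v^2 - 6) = -4*v^5 + 20*v^4 + 8*v^3 + 60*v^2 + 60*v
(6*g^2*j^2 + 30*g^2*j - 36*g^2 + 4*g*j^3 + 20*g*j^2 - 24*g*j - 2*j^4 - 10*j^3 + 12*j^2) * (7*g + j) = 42*g^3*j^2 + 210*g^3*j - 252*g^3 + 34*g^2*j^3 + 170*g^2*j^2 - 204*g^2*j - 10*g*j^4 - 50*g*j^3 + 60*g*j^2 - 2*j^5 - 10*j^4 + 12*j^3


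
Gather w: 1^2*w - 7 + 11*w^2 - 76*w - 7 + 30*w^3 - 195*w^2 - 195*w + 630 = 30*w^3 - 184*w^2 - 270*w + 616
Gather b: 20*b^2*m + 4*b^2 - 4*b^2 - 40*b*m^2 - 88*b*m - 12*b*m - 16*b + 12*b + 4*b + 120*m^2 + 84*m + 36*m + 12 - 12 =20*b^2*m + b*(-40*m^2 - 100*m) + 120*m^2 + 120*m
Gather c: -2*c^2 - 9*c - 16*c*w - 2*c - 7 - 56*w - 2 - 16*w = -2*c^2 + c*(-16*w - 11) - 72*w - 9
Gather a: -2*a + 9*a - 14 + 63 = 7*a + 49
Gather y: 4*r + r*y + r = r*y + 5*r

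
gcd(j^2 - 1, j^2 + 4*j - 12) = 1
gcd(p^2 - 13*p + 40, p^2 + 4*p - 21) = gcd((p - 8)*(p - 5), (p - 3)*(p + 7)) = 1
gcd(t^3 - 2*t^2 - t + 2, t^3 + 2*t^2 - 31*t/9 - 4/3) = 1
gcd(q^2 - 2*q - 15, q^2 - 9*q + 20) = q - 5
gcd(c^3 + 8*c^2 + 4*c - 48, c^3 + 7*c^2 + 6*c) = c + 6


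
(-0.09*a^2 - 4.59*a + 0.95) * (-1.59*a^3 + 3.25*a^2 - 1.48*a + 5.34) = 0.1431*a^5 + 7.0056*a^4 - 16.2948*a^3 + 9.4001*a^2 - 25.9166*a + 5.073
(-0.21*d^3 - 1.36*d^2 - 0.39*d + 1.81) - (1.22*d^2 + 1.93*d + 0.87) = -0.21*d^3 - 2.58*d^2 - 2.32*d + 0.94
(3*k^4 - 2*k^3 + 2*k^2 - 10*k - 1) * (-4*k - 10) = -12*k^5 - 22*k^4 + 12*k^3 + 20*k^2 + 104*k + 10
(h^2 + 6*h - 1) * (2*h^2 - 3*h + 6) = 2*h^4 + 9*h^3 - 14*h^2 + 39*h - 6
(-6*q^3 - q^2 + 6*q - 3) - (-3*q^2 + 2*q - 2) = -6*q^3 + 2*q^2 + 4*q - 1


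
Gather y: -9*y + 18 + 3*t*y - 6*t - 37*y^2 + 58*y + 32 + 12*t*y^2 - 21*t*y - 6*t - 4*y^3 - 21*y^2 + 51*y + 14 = -12*t - 4*y^3 + y^2*(12*t - 58) + y*(100 - 18*t) + 64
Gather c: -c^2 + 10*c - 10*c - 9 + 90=81 - c^2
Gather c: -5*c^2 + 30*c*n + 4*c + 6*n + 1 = -5*c^2 + c*(30*n + 4) + 6*n + 1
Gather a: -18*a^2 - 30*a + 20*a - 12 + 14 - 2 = -18*a^2 - 10*a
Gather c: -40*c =-40*c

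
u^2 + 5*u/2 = u*(u + 5/2)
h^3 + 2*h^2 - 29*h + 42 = (h - 3)*(h - 2)*(h + 7)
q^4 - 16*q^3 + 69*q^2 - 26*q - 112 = (q - 8)*(q - 7)*(q - 2)*(q + 1)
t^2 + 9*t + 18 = (t + 3)*(t + 6)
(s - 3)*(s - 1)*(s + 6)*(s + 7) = s^4 + 9*s^3 - 7*s^2 - 129*s + 126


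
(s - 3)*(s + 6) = s^2 + 3*s - 18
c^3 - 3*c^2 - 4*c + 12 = (c - 3)*(c - 2)*(c + 2)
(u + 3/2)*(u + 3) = u^2 + 9*u/2 + 9/2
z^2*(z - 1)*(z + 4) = z^4 + 3*z^3 - 4*z^2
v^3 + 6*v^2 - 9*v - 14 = (v - 2)*(v + 1)*(v + 7)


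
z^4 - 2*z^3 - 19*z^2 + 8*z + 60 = (z - 5)*(z - 2)*(z + 2)*(z + 3)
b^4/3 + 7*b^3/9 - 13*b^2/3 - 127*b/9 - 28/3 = (b/3 + 1)*(b - 4)*(b + 1)*(b + 7/3)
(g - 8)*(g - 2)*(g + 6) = g^3 - 4*g^2 - 44*g + 96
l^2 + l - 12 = (l - 3)*(l + 4)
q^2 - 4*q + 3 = (q - 3)*(q - 1)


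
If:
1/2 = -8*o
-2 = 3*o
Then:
No Solution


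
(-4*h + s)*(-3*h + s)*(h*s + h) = 12*h^3*s + 12*h^3 - 7*h^2*s^2 - 7*h^2*s + h*s^3 + h*s^2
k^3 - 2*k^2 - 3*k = k*(k - 3)*(k + 1)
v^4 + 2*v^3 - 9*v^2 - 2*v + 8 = (v - 2)*(v - 1)*(v + 1)*(v + 4)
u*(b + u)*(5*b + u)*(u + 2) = 5*b^2*u^2 + 10*b^2*u + 6*b*u^3 + 12*b*u^2 + u^4 + 2*u^3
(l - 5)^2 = l^2 - 10*l + 25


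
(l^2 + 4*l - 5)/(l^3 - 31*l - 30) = (l - 1)/(l^2 - 5*l - 6)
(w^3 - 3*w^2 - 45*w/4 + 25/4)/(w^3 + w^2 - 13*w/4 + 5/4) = (w - 5)/(w - 1)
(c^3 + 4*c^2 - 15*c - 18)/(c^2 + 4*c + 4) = (c^3 + 4*c^2 - 15*c - 18)/(c^2 + 4*c + 4)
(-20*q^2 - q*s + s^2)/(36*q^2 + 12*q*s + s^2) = (-20*q^2 - q*s + s^2)/(36*q^2 + 12*q*s + s^2)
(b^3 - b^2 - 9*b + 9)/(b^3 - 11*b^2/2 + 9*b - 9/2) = 2*(b + 3)/(2*b - 3)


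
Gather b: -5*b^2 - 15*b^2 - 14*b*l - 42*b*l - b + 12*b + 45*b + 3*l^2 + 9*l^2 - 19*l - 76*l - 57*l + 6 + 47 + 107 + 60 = -20*b^2 + b*(56 - 56*l) + 12*l^2 - 152*l + 220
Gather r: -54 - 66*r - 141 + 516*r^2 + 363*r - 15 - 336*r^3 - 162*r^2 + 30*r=-336*r^3 + 354*r^2 + 327*r - 210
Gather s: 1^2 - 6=-5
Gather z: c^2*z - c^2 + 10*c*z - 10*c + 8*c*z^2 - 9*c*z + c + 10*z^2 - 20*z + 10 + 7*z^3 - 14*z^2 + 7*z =-c^2 - 9*c + 7*z^3 + z^2*(8*c - 4) + z*(c^2 + c - 13) + 10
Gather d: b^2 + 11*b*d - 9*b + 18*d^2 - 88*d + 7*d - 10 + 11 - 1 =b^2 - 9*b + 18*d^2 + d*(11*b - 81)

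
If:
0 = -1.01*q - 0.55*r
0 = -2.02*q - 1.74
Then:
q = -0.86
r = 1.58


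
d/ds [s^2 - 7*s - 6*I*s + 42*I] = 2*s - 7 - 6*I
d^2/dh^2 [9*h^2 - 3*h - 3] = 18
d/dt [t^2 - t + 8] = 2*t - 1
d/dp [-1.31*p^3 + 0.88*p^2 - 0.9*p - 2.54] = -3.93*p^2 + 1.76*p - 0.9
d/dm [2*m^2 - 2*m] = 4*m - 2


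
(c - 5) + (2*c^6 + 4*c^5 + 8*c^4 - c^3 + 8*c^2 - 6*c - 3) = 2*c^6 + 4*c^5 + 8*c^4 - c^3 + 8*c^2 - 5*c - 8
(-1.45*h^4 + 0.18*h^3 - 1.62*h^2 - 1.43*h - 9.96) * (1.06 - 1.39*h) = 2.0155*h^5 - 1.7872*h^4 + 2.4426*h^3 + 0.2705*h^2 + 12.3286*h - 10.5576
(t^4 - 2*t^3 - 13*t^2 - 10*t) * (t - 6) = t^5 - 8*t^4 - t^3 + 68*t^2 + 60*t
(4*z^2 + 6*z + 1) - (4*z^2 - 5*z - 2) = 11*z + 3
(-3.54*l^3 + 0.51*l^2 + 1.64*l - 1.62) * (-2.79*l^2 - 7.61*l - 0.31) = 9.8766*l^5 + 25.5165*l^4 - 7.3593*l^3 - 8.1187*l^2 + 11.8198*l + 0.5022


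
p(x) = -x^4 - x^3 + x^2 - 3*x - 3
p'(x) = -4*x^3 - 3*x^2 + 2*x - 3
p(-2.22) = -4.76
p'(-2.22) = 21.54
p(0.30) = -3.85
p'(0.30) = -2.78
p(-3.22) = -57.09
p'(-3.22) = 93.00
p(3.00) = -111.00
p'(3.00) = -132.00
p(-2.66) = -19.19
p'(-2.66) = 45.74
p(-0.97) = 0.88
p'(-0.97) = -4.11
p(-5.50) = -704.94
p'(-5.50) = 560.75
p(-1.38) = 2.05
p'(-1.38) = -0.96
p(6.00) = -1497.00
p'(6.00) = -963.00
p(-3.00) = -39.00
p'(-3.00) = 72.00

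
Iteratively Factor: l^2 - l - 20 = (l + 4)*(l - 5)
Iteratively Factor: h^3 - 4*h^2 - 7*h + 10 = (h - 1)*(h^2 - 3*h - 10) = (h - 1)*(h + 2)*(h - 5)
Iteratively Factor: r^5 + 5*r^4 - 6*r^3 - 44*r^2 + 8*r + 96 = (r + 3)*(r^4 + 2*r^3 - 12*r^2 - 8*r + 32) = (r + 2)*(r + 3)*(r^3 - 12*r + 16) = (r - 2)*(r + 2)*(r + 3)*(r^2 + 2*r - 8) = (r - 2)*(r + 2)*(r + 3)*(r + 4)*(r - 2)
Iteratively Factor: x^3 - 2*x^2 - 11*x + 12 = (x - 1)*(x^2 - x - 12) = (x - 1)*(x + 3)*(x - 4)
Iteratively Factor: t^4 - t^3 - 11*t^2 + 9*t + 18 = (t - 3)*(t^3 + 2*t^2 - 5*t - 6) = (t - 3)*(t + 1)*(t^2 + t - 6) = (t - 3)*(t + 1)*(t + 3)*(t - 2)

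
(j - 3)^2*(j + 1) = j^3 - 5*j^2 + 3*j + 9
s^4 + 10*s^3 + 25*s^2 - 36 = (s - 1)*(s + 2)*(s + 3)*(s + 6)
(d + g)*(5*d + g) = 5*d^2 + 6*d*g + g^2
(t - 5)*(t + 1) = t^2 - 4*t - 5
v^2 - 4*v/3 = v*(v - 4/3)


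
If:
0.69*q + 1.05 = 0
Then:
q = -1.52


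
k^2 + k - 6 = (k - 2)*(k + 3)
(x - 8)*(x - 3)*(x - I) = x^3 - 11*x^2 - I*x^2 + 24*x + 11*I*x - 24*I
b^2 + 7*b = b*(b + 7)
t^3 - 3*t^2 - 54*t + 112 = (t - 8)*(t - 2)*(t + 7)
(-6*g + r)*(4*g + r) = -24*g^2 - 2*g*r + r^2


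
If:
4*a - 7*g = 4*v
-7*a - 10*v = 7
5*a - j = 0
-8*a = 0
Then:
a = 0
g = 2/5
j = 0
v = -7/10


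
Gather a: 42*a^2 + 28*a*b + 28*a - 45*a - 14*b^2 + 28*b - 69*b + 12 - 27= 42*a^2 + a*(28*b - 17) - 14*b^2 - 41*b - 15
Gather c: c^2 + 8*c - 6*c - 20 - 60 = c^2 + 2*c - 80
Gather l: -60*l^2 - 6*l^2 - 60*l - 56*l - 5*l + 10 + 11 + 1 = -66*l^2 - 121*l + 22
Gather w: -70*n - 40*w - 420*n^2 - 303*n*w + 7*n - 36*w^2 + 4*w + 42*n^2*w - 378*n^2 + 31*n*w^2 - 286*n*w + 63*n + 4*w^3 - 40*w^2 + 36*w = -798*n^2 + 4*w^3 + w^2*(31*n - 76) + w*(42*n^2 - 589*n)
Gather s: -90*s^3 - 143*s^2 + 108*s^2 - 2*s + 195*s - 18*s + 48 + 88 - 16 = -90*s^3 - 35*s^2 + 175*s + 120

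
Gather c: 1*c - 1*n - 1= c - n - 1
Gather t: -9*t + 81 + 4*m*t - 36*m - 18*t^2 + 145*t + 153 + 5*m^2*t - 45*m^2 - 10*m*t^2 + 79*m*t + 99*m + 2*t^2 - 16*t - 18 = -45*m^2 + 63*m + t^2*(-10*m - 16) + t*(5*m^2 + 83*m + 120) + 216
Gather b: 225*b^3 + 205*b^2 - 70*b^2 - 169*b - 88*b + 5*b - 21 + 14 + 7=225*b^3 + 135*b^2 - 252*b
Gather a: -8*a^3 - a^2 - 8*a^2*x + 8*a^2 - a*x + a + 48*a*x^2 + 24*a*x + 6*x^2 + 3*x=-8*a^3 + a^2*(7 - 8*x) + a*(48*x^2 + 23*x + 1) + 6*x^2 + 3*x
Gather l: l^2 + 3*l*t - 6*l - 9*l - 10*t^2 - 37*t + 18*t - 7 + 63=l^2 + l*(3*t - 15) - 10*t^2 - 19*t + 56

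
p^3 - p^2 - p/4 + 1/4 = (p - 1)*(p - 1/2)*(p + 1/2)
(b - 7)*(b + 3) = b^2 - 4*b - 21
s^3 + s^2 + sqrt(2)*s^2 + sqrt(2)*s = s*(s + 1)*(s + sqrt(2))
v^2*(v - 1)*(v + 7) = v^4 + 6*v^3 - 7*v^2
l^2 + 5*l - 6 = (l - 1)*(l + 6)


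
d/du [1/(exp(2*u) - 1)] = -1/(2*sinh(u)^2)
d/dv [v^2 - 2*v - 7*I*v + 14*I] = 2*v - 2 - 7*I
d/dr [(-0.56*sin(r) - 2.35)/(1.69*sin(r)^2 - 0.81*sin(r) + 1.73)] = (0.9464*sin(r)^2 + 7.943*sin(r) - 2.8723)*cos(r)/(2.8561*sin(r)^4 - 2.7378*sin(r)^3 + 6.5035*sin(r)^2 - 2.8026*sin(r) + 2.9929)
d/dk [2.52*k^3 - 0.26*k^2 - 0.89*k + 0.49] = 7.56*k^2 - 0.52*k - 0.89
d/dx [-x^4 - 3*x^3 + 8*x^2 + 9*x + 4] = -4*x^3 - 9*x^2 + 16*x + 9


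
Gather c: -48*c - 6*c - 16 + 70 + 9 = 63 - 54*c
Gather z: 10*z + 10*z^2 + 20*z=10*z^2 + 30*z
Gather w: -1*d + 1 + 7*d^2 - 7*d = 7*d^2 - 8*d + 1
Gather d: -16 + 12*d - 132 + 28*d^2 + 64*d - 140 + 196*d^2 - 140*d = 224*d^2 - 64*d - 288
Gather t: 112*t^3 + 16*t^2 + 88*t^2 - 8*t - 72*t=112*t^3 + 104*t^2 - 80*t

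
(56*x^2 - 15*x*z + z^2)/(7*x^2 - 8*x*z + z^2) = (8*x - z)/(x - z)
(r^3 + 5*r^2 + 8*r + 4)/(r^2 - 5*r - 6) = (r^2 + 4*r + 4)/(r - 6)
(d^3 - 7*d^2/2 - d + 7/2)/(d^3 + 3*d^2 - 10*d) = (d^3 - 7*d^2/2 - d + 7/2)/(d*(d^2 + 3*d - 10))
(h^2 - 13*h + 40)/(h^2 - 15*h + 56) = (h - 5)/(h - 7)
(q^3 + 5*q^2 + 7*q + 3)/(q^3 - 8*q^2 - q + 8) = (q^2 + 4*q + 3)/(q^2 - 9*q + 8)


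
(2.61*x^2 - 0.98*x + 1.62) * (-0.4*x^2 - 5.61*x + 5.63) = -1.044*x^4 - 14.2501*x^3 + 19.5441*x^2 - 14.6056*x + 9.1206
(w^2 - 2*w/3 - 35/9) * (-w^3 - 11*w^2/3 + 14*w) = -w^5 - 3*w^4 + 61*w^3/3 + 133*w^2/27 - 490*w/9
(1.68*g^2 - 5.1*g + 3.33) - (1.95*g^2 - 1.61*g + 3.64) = -0.27*g^2 - 3.49*g - 0.31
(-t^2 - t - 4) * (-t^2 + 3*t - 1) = t^4 - 2*t^3 + 2*t^2 - 11*t + 4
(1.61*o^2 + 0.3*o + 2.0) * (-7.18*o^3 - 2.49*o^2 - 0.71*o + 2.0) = -11.5598*o^5 - 6.1629*o^4 - 16.2501*o^3 - 1.973*o^2 - 0.82*o + 4.0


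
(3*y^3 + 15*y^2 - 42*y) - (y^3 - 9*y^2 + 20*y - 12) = 2*y^3 + 24*y^2 - 62*y + 12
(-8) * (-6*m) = 48*m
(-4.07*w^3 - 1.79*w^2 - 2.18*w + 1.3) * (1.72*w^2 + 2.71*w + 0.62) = -7.0004*w^5 - 14.1085*w^4 - 11.1239*w^3 - 4.7816*w^2 + 2.1714*w + 0.806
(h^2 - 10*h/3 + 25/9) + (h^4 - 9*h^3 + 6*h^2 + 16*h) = h^4 - 9*h^3 + 7*h^2 + 38*h/3 + 25/9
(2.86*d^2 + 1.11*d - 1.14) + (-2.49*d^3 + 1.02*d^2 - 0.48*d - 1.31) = -2.49*d^3 + 3.88*d^2 + 0.63*d - 2.45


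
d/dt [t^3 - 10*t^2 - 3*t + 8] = 3*t^2 - 20*t - 3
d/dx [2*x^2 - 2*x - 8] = 4*x - 2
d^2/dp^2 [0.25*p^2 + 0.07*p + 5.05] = 0.500000000000000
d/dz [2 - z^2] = -2*z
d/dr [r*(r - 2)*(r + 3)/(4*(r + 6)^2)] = (r^3 + 18*r^2 + 18*r - 36)/(4*(r^3 + 18*r^2 + 108*r + 216))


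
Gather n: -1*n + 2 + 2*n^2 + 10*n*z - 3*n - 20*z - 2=2*n^2 + n*(10*z - 4) - 20*z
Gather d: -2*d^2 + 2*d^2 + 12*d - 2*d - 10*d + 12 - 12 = 0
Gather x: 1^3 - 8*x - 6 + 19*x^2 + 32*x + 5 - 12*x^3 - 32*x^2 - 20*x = -12*x^3 - 13*x^2 + 4*x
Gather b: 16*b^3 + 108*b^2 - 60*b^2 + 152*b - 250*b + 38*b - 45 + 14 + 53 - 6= 16*b^3 + 48*b^2 - 60*b + 16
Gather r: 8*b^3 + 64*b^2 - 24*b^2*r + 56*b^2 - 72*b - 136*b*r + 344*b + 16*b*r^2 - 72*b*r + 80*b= 8*b^3 + 120*b^2 + 16*b*r^2 + 352*b + r*(-24*b^2 - 208*b)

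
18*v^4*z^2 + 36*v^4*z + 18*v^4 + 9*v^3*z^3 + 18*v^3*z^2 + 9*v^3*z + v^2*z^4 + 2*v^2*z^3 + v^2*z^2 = (3*v + z)*(6*v + z)*(v*z + v)^2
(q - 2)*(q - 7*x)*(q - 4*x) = q^3 - 11*q^2*x - 2*q^2 + 28*q*x^2 + 22*q*x - 56*x^2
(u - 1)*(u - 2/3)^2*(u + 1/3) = u^4 - 2*u^3 + u^2 + 4*u/27 - 4/27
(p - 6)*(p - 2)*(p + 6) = p^3 - 2*p^2 - 36*p + 72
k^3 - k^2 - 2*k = k*(k - 2)*(k + 1)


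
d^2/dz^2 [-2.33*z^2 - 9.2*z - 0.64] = -4.66000000000000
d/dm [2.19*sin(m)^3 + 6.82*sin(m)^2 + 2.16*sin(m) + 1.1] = (6.57*sin(m)^2 + 13.64*sin(m) + 2.16)*cos(m)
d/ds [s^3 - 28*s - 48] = 3*s^2 - 28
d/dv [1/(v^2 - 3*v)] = (3 - 2*v)/(v^2*(v - 3)^2)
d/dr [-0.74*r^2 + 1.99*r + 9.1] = 1.99 - 1.48*r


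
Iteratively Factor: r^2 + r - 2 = (r - 1)*(r + 2)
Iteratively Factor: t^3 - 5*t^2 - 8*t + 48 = (t + 3)*(t^2 - 8*t + 16) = (t - 4)*(t + 3)*(t - 4)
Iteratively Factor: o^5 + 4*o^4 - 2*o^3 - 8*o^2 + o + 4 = (o - 1)*(o^4 + 5*o^3 + 3*o^2 - 5*o - 4) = (o - 1)*(o + 4)*(o^3 + o^2 - o - 1) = (o - 1)^2*(o + 4)*(o^2 + 2*o + 1) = (o - 1)^2*(o + 1)*(o + 4)*(o + 1)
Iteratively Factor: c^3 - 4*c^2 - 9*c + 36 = (c - 4)*(c^2 - 9) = (c - 4)*(c + 3)*(c - 3)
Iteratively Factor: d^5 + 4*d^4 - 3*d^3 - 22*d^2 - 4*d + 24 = (d + 2)*(d^4 + 2*d^3 - 7*d^2 - 8*d + 12) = (d + 2)*(d + 3)*(d^3 - d^2 - 4*d + 4) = (d - 2)*(d + 2)*(d + 3)*(d^2 + d - 2) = (d - 2)*(d + 2)^2*(d + 3)*(d - 1)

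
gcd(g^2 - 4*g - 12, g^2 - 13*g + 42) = g - 6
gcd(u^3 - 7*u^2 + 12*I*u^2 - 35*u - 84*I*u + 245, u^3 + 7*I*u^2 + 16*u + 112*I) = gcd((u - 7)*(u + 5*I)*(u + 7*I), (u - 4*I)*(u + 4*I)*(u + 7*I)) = u + 7*I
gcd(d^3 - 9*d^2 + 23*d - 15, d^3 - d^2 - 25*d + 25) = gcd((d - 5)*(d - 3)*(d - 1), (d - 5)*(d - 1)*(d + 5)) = d^2 - 6*d + 5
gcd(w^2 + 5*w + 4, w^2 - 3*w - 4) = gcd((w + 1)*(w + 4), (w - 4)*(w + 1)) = w + 1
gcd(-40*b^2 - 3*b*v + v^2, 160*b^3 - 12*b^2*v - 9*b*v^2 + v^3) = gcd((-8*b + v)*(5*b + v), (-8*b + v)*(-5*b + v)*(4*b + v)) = -8*b + v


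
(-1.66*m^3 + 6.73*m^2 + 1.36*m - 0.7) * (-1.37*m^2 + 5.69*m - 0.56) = 2.2742*m^5 - 18.6655*m^4 + 37.3601*m^3 + 4.9286*m^2 - 4.7446*m + 0.392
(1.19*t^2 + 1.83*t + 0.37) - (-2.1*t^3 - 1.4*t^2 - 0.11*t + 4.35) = 2.1*t^3 + 2.59*t^2 + 1.94*t - 3.98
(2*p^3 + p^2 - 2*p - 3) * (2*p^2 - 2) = 4*p^5 + 2*p^4 - 8*p^3 - 8*p^2 + 4*p + 6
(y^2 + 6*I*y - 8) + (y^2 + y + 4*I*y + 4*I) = 2*y^2 + y + 10*I*y - 8 + 4*I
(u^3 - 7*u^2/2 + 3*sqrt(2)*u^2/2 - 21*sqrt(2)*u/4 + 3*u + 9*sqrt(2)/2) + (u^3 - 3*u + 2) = 2*u^3 - 7*u^2/2 + 3*sqrt(2)*u^2/2 - 21*sqrt(2)*u/4 + 2 + 9*sqrt(2)/2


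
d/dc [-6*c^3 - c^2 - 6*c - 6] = -18*c^2 - 2*c - 6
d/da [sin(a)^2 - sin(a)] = sin(2*a) - cos(a)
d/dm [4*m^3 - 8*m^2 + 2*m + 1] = 12*m^2 - 16*m + 2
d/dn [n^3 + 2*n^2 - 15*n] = 3*n^2 + 4*n - 15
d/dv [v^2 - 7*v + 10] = 2*v - 7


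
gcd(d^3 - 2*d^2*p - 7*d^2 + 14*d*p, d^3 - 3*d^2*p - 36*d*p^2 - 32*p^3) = 1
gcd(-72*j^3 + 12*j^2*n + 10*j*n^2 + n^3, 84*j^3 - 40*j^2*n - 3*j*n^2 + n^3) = 12*j^2 - 4*j*n - n^2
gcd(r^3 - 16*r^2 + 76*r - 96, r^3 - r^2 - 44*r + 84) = r^2 - 8*r + 12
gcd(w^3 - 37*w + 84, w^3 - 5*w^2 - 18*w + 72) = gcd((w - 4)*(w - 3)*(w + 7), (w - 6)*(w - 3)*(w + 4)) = w - 3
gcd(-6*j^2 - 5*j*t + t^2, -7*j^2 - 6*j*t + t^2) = j + t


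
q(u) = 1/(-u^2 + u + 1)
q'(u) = (2*u - 1)/(-u^2 + u + 1)^2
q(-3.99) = -0.05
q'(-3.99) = -0.03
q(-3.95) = -0.05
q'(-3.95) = -0.03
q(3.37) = -0.14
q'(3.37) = 0.12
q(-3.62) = -0.06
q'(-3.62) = -0.03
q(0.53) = 0.80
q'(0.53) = 0.04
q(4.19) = -0.08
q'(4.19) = 0.05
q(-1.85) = -0.23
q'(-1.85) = -0.26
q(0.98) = 0.98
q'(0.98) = 0.92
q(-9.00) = -0.01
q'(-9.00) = 0.00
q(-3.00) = -0.09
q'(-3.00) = -0.06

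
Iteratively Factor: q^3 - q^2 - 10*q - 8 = (q + 2)*(q^2 - 3*q - 4) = (q + 1)*(q + 2)*(q - 4)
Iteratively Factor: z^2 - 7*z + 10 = (z - 2)*(z - 5)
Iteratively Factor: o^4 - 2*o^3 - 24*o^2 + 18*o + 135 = (o - 5)*(o^3 + 3*o^2 - 9*o - 27) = (o - 5)*(o - 3)*(o^2 + 6*o + 9) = (o - 5)*(o - 3)*(o + 3)*(o + 3)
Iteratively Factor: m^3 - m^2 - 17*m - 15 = (m - 5)*(m^2 + 4*m + 3) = (m - 5)*(m + 3)*(m + 1)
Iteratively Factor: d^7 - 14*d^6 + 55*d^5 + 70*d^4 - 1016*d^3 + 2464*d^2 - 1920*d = (d - 4)*(d^6 - 10*d^5 + 15*d^4 + 130*d^3 - 496*d^2 + 480*d) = (d - 4)*(d - 3)*(d^5 - 7*d^4 - 6*d^3 + 112*d^2 - 160*d) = d*(d - 4)*(d - 3)*(d^4 - 7*d^3 - 6*d^2 + 112*d - 160) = d*(d - 4)^2*(d - 3)*(d^3 - 3*d^2 - 18*d + 40) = d*(d - 4)^2*(d - 3)*(d - 2)*(d^2 - d - 20) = d*(d - 5)*(d - 4)^2*(d - 3)*(d - 2)*(d + 4)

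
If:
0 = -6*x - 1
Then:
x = -1/6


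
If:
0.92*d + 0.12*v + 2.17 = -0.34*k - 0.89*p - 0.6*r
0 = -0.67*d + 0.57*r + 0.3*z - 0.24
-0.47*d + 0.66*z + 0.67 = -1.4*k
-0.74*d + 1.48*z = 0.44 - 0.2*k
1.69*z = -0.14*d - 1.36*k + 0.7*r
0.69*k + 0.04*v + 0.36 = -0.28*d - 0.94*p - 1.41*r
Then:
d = 0.86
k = -0.57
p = -0.79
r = 1.01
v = -22.27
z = 0.80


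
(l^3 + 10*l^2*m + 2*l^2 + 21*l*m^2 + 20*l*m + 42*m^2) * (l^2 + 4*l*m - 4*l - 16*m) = l^5 + 14*l^4*m - 2*l^4 + 61*l^3*m^2 - 28*l^3*m - 8*l^3 + 84*l^2*m^3 - 122*l^2*m^2 - 112*l^2*m - 168*l*m^3 - 488*l*m^2 - 672*m^3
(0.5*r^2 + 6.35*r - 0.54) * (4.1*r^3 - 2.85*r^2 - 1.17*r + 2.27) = 2.05*r^5 + 24.61*r^4 - 20.8965*r^3 - 4.7555*r^2 + 15.0463*r - 1.2258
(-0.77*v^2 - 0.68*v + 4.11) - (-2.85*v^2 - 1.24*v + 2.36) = 2.08*v^2 + 0.56*v + 1.75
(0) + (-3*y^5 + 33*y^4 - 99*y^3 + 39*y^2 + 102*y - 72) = -3*y^5 + 33*y^4 - 99*y^3 + 39*y^2 + 102*y - 72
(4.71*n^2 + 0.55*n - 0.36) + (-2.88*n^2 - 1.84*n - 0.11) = 1.83*n^2 - 1.29*n - 0.47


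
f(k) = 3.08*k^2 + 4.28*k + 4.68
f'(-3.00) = -14.20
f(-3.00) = 19.56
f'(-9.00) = -51.16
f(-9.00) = 215.64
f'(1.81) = 15.43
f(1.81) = 22.52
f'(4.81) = 33.91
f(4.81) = 96.53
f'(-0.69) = 0.03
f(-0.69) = 3.19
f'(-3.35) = -16.36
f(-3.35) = 24.91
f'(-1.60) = -5.58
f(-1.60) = 5.72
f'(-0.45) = 1.51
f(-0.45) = 3.38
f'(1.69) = 14.69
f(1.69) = 20.71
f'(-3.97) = -20.18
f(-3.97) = 36.23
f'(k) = 6.16*k + 4.28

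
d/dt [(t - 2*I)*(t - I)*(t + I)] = 3*t^2 - 4*I*t + 1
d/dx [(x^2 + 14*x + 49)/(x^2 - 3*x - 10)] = (-17*x^2 - 118*x + 7)/(x^4 - 6*x^3 - 11*x^2 + 60*x + 100)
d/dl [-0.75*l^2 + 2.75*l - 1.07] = 2.75 - 1.5*l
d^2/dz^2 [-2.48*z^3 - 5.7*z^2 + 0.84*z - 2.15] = -14.88*z - 11.4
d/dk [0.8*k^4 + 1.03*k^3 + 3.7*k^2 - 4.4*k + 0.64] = 3.2*k^3 + 3.09*k^2 + 7.4*k - 4.4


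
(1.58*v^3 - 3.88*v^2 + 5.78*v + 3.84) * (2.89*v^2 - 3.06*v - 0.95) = 4.5662*v^5 - 16.048*v^4 + 27.076*v^3 - 2.9032*v^2 - 17.2414*v - 3.648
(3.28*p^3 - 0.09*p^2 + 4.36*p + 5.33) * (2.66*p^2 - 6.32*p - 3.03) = 8.7248*p^5 - 20.969*p^4 + 2.228*p^3 - 13.1047*p^2 - 46.8964*p - 16.1499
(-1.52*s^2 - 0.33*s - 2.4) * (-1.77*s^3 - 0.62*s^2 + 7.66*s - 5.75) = 2.6904*s^5 + 1.5265*s^4 - 7.1906*s^3 + 7.7002*s^2 - 16.4865*s + 13.8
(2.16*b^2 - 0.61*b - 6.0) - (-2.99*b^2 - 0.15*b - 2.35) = 5.15*b^2 - 0.46*b - 3.65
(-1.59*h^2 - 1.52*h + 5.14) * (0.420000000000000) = -0.6678*h^2 - 0.6384*h + 2.1588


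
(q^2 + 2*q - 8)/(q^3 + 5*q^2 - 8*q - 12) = (q + 4)/(q^2 + 7*q + 6)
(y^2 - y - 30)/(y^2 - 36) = (y + 5)/(y + 6)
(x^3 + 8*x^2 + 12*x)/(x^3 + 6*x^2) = (x + 2)/x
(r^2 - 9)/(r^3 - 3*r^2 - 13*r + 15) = (r - 3)/(r^2 - 6*r + 5)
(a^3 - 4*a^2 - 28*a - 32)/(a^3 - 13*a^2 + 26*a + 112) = (a + 2)/(a - 7)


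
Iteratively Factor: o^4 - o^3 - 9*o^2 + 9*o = (o - 3)*(o^3 + 2*o^2 - 3*o) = o*(o - 3)*(o^2 + 2*o - 3) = o*(o - 3)*(o - 1)*(o + 3)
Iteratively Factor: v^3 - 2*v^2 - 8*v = (v + 2)*(v^2 - 4*v) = (v - 4)*(v + 2)*(v)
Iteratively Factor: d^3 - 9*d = (d - 3)*(d^2 + 3*d) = (d - 3)*(d + 3)*(d)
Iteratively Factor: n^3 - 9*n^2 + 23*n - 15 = (n - 1)*(n^2 - 8*n + 15) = (n - 5)*(n - 1)*(n - 3)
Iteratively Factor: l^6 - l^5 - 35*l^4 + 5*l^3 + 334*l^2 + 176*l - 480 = (l + 4)*(l^5 - 5*l^4 - 15*l^3 + 65*l^2 + 74*l - 120) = (l + 2)*(l + 4)*(l^4 - 7*l^3 - l^2 + 67*l - 60) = (l - 4)*(l + 2)*(l + 4)*(l^3 - 3*l^2 - 13*l + 15) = (l - 4)*(l - 1)*(l + 2)*(l + 4)*(l^2 - 2*l - 15) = (l - 4)*(l - 1)*(l + 2)*(l + 3)*(l + 4)*(l - 5)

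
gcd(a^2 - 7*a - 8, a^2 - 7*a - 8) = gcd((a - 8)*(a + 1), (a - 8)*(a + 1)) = a^2 - 7*a - 8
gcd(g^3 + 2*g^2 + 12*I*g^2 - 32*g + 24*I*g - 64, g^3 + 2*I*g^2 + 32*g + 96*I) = g + 4*I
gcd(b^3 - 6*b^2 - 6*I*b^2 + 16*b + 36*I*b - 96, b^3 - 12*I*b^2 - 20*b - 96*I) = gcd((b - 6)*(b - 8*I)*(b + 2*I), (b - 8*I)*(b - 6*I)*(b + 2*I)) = b^2 - 6*I*b + 16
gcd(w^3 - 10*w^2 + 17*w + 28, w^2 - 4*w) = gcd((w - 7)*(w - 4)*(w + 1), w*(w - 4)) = w - 4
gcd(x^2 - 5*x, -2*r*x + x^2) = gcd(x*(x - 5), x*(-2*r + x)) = x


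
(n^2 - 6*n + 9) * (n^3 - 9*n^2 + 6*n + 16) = n^5 - 15*n^4 + 69*n^3 - 101*n^2 - 42*n + 144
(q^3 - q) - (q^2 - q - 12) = q^3 - q^2 + 12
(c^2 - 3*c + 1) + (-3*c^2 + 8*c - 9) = -2*c^2 + 5*c - 8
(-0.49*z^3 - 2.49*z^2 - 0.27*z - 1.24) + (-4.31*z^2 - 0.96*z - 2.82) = -0.49*z^3 - 6.8*z^2 - 1.23*z - 4.06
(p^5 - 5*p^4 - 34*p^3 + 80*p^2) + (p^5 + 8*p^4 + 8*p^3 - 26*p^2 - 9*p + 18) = 2*p^5 + 3*p^4 - 26*p^3 + 54*p^2 - 9*p + 18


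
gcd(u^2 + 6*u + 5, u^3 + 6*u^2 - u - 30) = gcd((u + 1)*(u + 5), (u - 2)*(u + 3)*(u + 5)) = u + 5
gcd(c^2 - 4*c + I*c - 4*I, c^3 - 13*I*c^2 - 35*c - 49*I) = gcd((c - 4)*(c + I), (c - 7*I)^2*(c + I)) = c + I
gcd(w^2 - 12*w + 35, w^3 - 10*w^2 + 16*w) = 1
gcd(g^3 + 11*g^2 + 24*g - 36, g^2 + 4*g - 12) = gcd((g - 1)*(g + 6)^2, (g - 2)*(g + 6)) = g + 6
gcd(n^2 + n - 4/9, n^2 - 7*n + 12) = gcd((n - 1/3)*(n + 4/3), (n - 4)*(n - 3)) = 1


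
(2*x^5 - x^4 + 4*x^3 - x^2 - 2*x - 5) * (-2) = -4*x^5 + 2*x^4 - 8*x^3 + 2*x^2 + 4*x + 10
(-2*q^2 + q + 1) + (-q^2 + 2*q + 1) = -3*q^2 + 3*q + 2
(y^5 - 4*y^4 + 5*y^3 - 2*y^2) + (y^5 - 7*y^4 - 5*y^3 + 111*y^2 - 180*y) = 2*y^5 - 11*y^4 + 109*y^2 - 180*y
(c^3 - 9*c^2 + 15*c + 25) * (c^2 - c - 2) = c^5 - 10*c^4 + 22*c^3 + 28*c^2 - 55*c - 50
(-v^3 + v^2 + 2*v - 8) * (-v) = v^4 - v^3 - 2*v^2 + 8*v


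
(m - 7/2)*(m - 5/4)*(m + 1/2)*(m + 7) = m^4 + 11*m^3/4 - 111*m^2/4 + 259*m/16 + 245/16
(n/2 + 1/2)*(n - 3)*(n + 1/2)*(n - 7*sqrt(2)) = n^4/2 - 7*sqrt(2)*n^3/2 - 3*n^3/4 - 2*n^2 + 21*sqrt(2)*n^2/4 - 3*n/4 + 14*sqrt(2)*n + 21*sqrt(2)/4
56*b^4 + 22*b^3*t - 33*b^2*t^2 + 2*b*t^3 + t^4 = (-4*b + t)*(-2*b + t)*(b + t)*(7*b + t)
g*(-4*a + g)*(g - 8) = -4*a*g^2 + 32*a*g + g^3 - 8*g^2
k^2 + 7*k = k*(k + 7)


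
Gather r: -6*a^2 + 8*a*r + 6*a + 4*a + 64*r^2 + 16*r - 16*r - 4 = -6*a^2 + 8*a*r + 10*a + 64*r^2 - 4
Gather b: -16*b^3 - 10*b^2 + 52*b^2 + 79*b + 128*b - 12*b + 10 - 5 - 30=-16*b^3 + 42*b^2 + 195*b - 25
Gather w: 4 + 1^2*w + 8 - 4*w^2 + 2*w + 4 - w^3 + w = -w^3 - 4*w^2 + 4*w + 16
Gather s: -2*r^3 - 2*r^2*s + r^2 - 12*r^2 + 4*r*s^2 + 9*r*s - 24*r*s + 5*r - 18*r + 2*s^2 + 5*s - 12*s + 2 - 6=-2*r^3 - 11*r^2 - 13*r + s^2*(4*r + 2) + s*(-2*r^2 - 15*r - 7) - 4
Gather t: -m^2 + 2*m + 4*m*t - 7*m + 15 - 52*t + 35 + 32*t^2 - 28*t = -m^2 - 5*m + 32*t^2 + t*(4*m - 80) + 50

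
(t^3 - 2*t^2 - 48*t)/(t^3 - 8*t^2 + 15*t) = (t^2 - 2*t - 48)/(t^2 - 8*t + 15)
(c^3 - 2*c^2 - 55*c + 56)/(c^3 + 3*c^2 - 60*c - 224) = (c - 1)/(c + 4)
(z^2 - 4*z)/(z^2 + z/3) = 3*(z - 4)/(3*z + 1)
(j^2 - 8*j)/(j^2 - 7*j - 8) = j/(j + 1)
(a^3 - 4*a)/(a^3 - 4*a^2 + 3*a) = (a^2 - 4)/(a^2 - 4*a + 3)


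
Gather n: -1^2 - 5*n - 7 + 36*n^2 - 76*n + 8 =36*n^2 - 81*n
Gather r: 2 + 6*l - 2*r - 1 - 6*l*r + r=6*l + r*(-6*l - 1) + 1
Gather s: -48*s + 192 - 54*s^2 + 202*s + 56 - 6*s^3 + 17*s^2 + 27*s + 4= -6*s^3 - 37*s^2 + 181*s + 252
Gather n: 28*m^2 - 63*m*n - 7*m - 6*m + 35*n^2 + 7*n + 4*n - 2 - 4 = 28*m^2 - 13*m + 35*n^2 + n*(11 - 63*m) - 6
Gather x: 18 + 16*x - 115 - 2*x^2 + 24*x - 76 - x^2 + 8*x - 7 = -3*x^2 + 48*x - 180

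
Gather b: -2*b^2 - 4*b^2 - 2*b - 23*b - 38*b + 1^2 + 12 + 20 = -6*b^2 - 63*b + 33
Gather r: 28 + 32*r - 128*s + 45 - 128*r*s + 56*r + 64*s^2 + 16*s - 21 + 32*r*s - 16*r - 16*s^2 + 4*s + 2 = r*(72 - 96*s) + 48*s^2 - 108*s + 54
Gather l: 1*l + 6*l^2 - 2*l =6*l^2 - l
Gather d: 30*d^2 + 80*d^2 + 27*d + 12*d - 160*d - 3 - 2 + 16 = 110*d^2 - 121*d + 11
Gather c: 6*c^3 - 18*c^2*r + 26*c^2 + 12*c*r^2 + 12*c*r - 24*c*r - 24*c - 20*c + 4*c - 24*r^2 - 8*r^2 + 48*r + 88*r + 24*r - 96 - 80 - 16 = 6*c^3 + c^2*(26 - 18*r) + c*(12*r^2 - 12*r - 40) - 32*r^2 + 160*r - 192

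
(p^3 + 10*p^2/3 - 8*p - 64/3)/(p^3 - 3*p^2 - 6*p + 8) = (3*p^2 + 4*p - 32)/(3*(p^2 - 5*p + 4))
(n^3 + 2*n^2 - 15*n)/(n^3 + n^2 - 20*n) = (n - 3)/(n - 4)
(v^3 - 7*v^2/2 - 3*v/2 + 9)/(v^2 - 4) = (2*v^2 - 3*v - 9)/(2*(v + 2))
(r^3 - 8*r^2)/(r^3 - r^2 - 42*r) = r*(8 - r)/(-r^2 + r + 42)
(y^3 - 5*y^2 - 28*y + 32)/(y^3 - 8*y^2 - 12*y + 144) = (y^2 - 9*y + 8)/(y^2 - 12*y + 36)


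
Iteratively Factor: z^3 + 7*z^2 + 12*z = (z)*(z^2 + 7*z + 12) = z*(z + 4)*(z + 3)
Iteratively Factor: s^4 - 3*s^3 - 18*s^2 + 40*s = (s)*(s^3 - 3*s^2 - 18*s + 40) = s*(s - 5)*(s^2 + 2*s - 8) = s*(s - 5)*(s + 4)*(s - 2)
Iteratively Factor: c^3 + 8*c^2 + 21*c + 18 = (c + 3)*(c^2 + 5*c + 6) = (c + 2)*(c + 3)*(c + 3)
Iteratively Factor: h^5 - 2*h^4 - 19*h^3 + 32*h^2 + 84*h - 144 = (h - 4)*(h^4 + 2*h^3 - 11*h^2 - 12*h + 36) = (h - 4)*(h - 2)*(h^3 + 4*h^2 - 3*h - 18) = (h - 4)*(h - 2)^2*(h^2 + 6*h + 9) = (h - 4)*(h - 2)^2*(h + 3)*(h + 3)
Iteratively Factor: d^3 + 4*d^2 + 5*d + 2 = (d + 1)*(d^2 + 3*d + 2) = (d + 1)^2*(d + 2)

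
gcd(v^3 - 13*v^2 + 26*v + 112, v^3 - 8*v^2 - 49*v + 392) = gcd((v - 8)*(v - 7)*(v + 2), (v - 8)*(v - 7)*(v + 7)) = v^2 - 15*v + 56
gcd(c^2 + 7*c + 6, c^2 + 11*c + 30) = c + 6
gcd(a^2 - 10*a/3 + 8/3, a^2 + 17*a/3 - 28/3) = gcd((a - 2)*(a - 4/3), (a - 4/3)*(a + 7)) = a - 4/3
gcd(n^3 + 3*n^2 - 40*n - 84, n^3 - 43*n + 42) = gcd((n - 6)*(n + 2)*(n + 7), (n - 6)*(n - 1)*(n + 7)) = n^2 + n - 42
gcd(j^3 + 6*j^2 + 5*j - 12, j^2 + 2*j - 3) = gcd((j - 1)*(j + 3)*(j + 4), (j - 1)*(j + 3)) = j^2 + 2*j - 3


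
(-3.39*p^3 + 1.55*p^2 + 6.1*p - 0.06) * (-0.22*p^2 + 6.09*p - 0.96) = 0.7458*p^5 - 20.9861*p^4 + 11.3519*p^3 + 35.6742*p^2 - 6.2214*p + 0.0576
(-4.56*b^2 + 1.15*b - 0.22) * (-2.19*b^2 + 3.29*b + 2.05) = 9.9864*b^4 - 17.5209*b^3 - 5.0827*b^2 + 1.6337*b - 0.451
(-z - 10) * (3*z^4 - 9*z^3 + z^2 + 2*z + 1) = -3*z^5 - 21*z^4 + 89*z^3 - 12*z^2 - 21*z - 10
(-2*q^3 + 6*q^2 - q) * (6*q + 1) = -12*q^4 + 34*q^3 - q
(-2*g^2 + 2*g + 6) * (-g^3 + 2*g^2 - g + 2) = 2*g^5 - 6*g^4 + 6*g^2 - 2*g + 12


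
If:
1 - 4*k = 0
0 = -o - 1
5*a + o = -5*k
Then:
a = -1/20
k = 1/4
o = -1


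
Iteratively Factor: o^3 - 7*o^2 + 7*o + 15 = (o - 3)*(o^2 - 4*o - 5) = (o - 3)*(o + 1)*(o - 5)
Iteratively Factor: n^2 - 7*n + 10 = (n - 2)*(n - 5)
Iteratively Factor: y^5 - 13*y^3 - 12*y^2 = (y + 3)*(y^4 - 3*y^3 - 4*y^2) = (y + 1)*(y + 3)*(y^3 - 4*y^2) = (y - 4)*(y + 1)*(y + 3)*(y^2) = y*(y - 4)*(y + 1)*(y + 3)*(y)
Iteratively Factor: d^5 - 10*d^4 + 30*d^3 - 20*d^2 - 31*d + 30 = (d - 3)*(d^4 - 7*d^3 + 9*d^2 + 7*d - 10) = (d - 3)*(d + 1)*(d^3 - 8*d^2 + 17*d - 10) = (d - 3)*(d - 1)*(d + 1)*(d^2 - 7*d + 10) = (d - 3)*(d - 2)*(d - 1)*(d + 1)*(d - 5)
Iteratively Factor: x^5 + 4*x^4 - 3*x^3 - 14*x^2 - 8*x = (x - 2)*(x^4 + 6*x^3 + 9*x^2 + 4*x) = x*(x - 2)*(x^3 + 6*x^2 + 9*x + 4) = x*(x - 2)*(x + 4)*(x^2 + 2*x + 1) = x*(x - 2)*(x + 1)*(x + 4)*(x + 1)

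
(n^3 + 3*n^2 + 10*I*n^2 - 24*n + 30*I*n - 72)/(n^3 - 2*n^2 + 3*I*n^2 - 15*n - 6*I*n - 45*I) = (n^2 + 10*I*n - 24)/(n^2 + n*(-5 + 3*I) - 15*I)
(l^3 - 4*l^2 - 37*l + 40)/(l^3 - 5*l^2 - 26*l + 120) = (l^2 - 9*l + 8)/(l^2 - 10*l + 24)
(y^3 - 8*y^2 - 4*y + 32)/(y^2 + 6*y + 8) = (y^2 - 10*y + 16)/(y + 4)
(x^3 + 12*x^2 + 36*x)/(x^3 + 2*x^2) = (x^2 + 12*x + 36)/(x*(x + 2))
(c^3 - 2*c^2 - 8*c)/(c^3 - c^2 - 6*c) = (c - 4)/(c - 3)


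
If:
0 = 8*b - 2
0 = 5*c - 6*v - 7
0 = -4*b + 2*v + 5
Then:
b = 1/4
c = -1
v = -2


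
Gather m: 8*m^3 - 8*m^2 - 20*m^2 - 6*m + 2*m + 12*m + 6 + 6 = 8*m^3 - 28*m^2 + 8*m + 12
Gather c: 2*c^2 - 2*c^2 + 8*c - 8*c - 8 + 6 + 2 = 0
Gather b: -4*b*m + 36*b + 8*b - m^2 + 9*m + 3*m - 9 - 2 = b*(44 - 4*m) - m^2 + 12*m - 11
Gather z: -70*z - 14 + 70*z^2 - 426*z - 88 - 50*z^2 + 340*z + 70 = 20*z^2 - 156*z - 32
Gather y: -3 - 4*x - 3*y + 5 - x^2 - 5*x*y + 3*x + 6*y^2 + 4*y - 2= -x^2 - x + 6*y^2 + y*(1 - 5*x)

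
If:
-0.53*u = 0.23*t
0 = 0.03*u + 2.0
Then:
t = 153.62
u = -66.67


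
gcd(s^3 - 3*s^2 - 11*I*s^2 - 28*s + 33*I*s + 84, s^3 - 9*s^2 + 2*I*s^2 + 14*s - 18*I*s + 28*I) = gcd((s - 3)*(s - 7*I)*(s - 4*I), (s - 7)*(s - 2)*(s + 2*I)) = 1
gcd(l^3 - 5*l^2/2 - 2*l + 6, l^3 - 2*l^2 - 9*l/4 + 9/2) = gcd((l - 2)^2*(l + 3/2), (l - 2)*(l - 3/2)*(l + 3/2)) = l^2 - l/2 - 3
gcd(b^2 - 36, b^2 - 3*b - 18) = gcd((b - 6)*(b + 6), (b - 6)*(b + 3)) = b - 6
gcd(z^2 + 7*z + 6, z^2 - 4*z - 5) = z + 1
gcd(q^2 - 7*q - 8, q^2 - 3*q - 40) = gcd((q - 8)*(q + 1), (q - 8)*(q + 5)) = q - 8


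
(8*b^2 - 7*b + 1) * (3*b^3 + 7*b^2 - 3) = 24*b^5 + 35*b^4 - 46*b^3 - 17*b^2 + 21*b - 3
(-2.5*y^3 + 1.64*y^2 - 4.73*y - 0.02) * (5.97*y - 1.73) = -14.925*y^4 + 14.1158*y^3 - 31.0753*y^2 + 8.0635*y + 0.0346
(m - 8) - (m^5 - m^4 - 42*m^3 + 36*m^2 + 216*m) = -m^5 + m^4 + 42*m^3 - 36*m^2 - 215*m - 8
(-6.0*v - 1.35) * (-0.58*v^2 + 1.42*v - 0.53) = 3.48*v^3 - 7.737*v^2 + 1.263*v + 0.7155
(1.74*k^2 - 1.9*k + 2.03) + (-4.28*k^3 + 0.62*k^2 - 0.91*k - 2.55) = -4.28*k^3 + 2.36*k^2 - 2.81*k - 0.52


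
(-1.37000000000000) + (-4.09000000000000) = -5.46000000000000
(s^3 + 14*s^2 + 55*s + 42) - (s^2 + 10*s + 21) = s^3 + 13*s^2 + 45*s + 21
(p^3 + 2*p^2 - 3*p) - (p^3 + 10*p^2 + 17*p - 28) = -8*p^2 - 20*p + 28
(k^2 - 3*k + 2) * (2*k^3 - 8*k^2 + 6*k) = 2*k^5 - 14*k^4 + 34*k^3 - 34*k^2 + 12*k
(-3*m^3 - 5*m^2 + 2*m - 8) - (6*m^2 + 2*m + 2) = -3*m^3 - 11*m^2 - 10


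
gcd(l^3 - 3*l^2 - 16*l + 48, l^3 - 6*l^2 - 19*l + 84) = l^2 + l - 12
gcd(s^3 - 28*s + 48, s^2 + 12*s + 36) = s + 6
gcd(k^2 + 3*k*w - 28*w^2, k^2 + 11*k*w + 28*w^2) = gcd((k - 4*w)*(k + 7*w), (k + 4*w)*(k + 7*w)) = k + 7*w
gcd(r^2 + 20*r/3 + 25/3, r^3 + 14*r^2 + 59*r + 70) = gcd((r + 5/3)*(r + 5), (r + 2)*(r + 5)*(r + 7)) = r + 5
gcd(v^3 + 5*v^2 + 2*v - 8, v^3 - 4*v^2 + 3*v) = v - 1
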